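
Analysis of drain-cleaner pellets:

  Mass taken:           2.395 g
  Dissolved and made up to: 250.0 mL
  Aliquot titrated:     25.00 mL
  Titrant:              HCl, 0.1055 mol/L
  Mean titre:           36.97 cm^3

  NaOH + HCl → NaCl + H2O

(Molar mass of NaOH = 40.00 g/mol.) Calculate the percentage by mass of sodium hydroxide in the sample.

65.14 %

n(HCl) per titration = 0.03697 × 0.1055 = 3.900 × 10^-3 mol
n(NaOH) in each aliquot = 3.900 × 10^-3 mol (1:1 ratio)
n(NaOH) in the whole flask = 3.900 × 10^-3 × 250.0/25.00 = 0.03900 mol
mass of NaOH = 0.03900 × 40.00 = 1.560 g
% NaOH = 1.560 / 2.395 × 100 = 65.14 %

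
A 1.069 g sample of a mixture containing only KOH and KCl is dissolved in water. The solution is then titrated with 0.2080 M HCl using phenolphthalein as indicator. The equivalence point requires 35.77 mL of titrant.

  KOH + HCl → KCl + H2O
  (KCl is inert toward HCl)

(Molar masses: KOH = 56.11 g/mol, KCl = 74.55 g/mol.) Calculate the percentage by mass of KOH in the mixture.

39.05 %

n(HCl) = 0.03577 × 0.2080 = 7.440 × 10^-3 mol
Let x = n(KOH), y = n(KCl).
Titrant: 1x = 7.440 × 10^-3;  mass: 56.11x + 74.55y = 1.069
Solving, x = 7.440 × 10^-3 mol, y = 8.740 × 10^-3 mol
mass of KOH = 7.440 × 10^-3 × 56.11 = 0.4175 g
% KOH = 0.4175 / 1.069 × 100 = 39.05 %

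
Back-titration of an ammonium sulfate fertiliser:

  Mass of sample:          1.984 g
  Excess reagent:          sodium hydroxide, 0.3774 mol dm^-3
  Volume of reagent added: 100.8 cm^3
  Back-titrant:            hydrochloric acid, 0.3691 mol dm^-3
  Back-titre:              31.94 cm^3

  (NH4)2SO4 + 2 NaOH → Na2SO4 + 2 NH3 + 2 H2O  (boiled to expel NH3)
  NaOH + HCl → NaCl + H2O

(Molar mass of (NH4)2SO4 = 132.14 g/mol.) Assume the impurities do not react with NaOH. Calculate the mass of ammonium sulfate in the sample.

1.735 g

n(NaOH) added = 0.1008 × 0.3774 = 0.03804 mol
n(HCl) used in back-titration = 0.03194 × 0.3691 = 0.01179 mol
n(NaOH) left over = 0.01179 mol (1:1 ratio)
n(NaOH) consumed by analyte = 0.03804 − 0.01179 = 0.02625 mol
From the 1:2 ratio, n((NH4)2SO4) = 1/2 × 0.02625 = 0.01313 mol
mass of (NH4)2SO4 = 0.01313 × 132.14 = 1.735 g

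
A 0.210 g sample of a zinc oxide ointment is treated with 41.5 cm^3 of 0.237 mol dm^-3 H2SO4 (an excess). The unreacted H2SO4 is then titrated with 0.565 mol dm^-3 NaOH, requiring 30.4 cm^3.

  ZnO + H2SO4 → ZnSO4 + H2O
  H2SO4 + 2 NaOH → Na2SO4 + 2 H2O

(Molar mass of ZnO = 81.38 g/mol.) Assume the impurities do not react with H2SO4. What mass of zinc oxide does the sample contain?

0.102 g

n(H2SO4) added = 0.0415 × 0.237 = 9.84 × 10^-3 mol
n(NaOH) used in back-titration = 0.0304 × 0.565 = 0.0172 mol
From the 1:2 ratio, n(H2SO4) left over = 1/2 × 0.0172 = 8.59 × 10^-3 mol
n(H2SO4) consumed by analyte = 9.84 × 10^-3 − 8.59 × 10^-3 = 1.25 × 10^-3 mol
n(ZnO) = 1.25 × 10^-3 mol (1:1 ratio)
mass of ZnO = 1.25 × 10^-3 × 81.38 = 0.102 g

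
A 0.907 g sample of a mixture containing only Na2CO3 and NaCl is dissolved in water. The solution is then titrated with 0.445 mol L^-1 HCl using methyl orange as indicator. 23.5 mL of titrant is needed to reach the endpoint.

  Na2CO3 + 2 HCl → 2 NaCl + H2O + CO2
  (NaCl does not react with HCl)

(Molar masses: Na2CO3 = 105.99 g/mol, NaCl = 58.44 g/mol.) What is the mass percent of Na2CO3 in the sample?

61.1 %

n(HCl) = 0.0235 × 0.445 = 0.0105 mol
Let x = n(Na2CO3), y = n(NaCl).
Titrant: 2x = 0.0105;  mass: 105.99x + 58.44y = 0.907
Solving, x = 5.23 × 10^-3 mol, y = 6.04 × 10^-3 mol
mass of Na2CO3 = 5.23 × 10^-3 × 105.99 = 0.554 g
% Na2CO3 = 0.554 / 0.907 × 100 = 61.1 %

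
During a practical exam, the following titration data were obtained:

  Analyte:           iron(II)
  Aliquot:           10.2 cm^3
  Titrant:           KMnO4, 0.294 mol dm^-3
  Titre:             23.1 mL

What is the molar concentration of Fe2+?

3.33 mol/L

MnO4^- + 5 Fe^2+ + 8 H^+ → Mn^2+ + 5 Fe^3+ + 4 H2O
n(KMnO4) = 0.0231 L × 0.294 mol/L = 6.79 × 10^-3 mol
From the 5:1 mole ratio, n(Fe2+) = 5/1 × 6.79 × 10^-3 = 0.0340 mol
[Fe2+] = 0.0340 mol / 0.0102 L = 3.33 mol/L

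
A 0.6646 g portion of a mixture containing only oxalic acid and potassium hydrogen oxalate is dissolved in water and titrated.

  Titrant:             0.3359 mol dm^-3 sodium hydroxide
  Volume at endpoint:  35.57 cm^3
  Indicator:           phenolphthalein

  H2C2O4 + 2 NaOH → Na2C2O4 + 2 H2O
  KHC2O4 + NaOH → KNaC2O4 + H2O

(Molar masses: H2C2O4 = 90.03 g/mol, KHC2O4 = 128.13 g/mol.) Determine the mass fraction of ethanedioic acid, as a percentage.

n(NaOH) = 0.03557 × 0.3359 = 0.01195 mol
Let x = n(H2C2O4), y = n(KHC2O4).
Titrant: 2x + 1y = 0.01195;  mass: 90.03x + 128.13y = 0.6646
Solving, x = 5.211 × 10^-3 mol, y = 1.525 × 10^-3 mol
mass of H2C2O4 = 5.211 × 10^-3 × 90.03 = 0.4692 g
% H2C2O4 = 0.4692 / 0.6646 × 100 = 70.60 %

70.60 %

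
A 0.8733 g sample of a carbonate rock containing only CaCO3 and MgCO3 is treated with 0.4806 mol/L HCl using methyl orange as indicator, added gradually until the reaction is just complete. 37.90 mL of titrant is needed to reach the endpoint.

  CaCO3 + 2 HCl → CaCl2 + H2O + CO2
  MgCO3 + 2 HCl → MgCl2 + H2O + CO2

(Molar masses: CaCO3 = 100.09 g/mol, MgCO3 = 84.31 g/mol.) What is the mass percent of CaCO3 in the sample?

76.59 %

n(HCl) = 0.03790 × 0.4806 = 0.01821 mol
Let x = n(CaCO3), y = n(MgCO3).
Titrant: 2x + 2y = 0.01821;  mass: 100.09x + 84.31y = 0.8733
Solving, x = 6.683 × 10^-3 mol, y = 2.424 × 10^-3 mol
mass of CaCO3 = 6.683 × 10^-3 × 100.09 = 0.6689 g
% CaCO3 = 0.6689 / 0.8733 × 100 = 76.59 %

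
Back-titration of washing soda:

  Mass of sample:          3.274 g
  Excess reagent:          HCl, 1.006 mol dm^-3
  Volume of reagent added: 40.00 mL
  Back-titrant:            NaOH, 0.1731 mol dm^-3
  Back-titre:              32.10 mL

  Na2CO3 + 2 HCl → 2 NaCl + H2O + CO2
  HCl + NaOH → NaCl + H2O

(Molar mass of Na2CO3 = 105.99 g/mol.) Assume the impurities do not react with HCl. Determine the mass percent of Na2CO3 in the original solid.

56.14 %

n(HCl) added = 0.04000 × 1.006 = 0.04024 mol
n(NaOH) used in back-titration = 0.03210 × 0.1731 = 5.557 × 10^-3 mol
n(HCl) left over = 5.557 × 10^-3 mol (1:1 ratio)
n(HCl) consumed by analyte = 0.04024 − 5.557 × 10^-3 = 0.03468 mol
From the 1:2 ratio, n(Na2CO3) = 1/2 × 0.03468 = 0.01734 mol
mass of Na2CO3 = 0.01734 × 105.99 = 1.838 g
% Na2CO3 = 1.838 / 3.274 × 100 = 56.14 %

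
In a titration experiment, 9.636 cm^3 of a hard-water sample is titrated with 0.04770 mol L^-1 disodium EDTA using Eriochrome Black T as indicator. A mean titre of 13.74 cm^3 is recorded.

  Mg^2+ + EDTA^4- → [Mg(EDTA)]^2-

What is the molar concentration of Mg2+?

0.06802 mol/L

n(EDTA) = 0.01374 L × 0.04770 mol/L = 6.554 × 10^-4 mol
n(Mg2+) = 6.554 × 10^-4 mol (1:1 mole ratio)
[Mg2+] = 6.554 × 10^-4 mol / 0.009636 L = 0.06802 mol/L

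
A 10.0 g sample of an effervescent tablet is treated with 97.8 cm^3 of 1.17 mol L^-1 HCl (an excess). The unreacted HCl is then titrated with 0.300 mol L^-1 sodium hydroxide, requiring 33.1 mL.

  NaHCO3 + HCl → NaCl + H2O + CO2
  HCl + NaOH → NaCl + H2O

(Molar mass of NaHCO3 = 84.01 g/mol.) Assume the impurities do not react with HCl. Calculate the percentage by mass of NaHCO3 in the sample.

87.8 %

n(HCl) added = 0.0978 × 1.17 = 0.114 mol
n(NaOH) used in back-titration = 0.0331 × 0.300 = 9.93 × 10^-3 mol
n(HCl) left over = 9.93 × 10^-3 mol (1:1 ratio)
n(HCl) consumed by analyte = 0.114 − 9.93 × 10^-3 = 0.104 mol
n(NaHCO3) = 0.104 mol (1:1 ratio)
mass of NaHCO3 = 0.104 × 84.01 = 8.78 g
% NaHCO3 = 8.78 / 10.0 × 100 = 87.8 %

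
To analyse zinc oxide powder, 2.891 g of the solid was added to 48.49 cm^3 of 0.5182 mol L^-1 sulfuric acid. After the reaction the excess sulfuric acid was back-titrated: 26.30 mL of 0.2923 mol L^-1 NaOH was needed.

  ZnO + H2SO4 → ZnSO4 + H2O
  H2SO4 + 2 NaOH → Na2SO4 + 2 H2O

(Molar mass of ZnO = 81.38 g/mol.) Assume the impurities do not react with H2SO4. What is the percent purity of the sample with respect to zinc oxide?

59.91 %

n(H2SO4) added = 0.04849 × 0.5182 = 0.02513 mol
n(NaOH) used in back-titration = 0.02630 × 0.2923 = 7.687 × 10^-3 mol
From the 1:2 ratio, n(H2SO4) left over = 1/2 × 7.687 × 10^-3 = 3.844 × 10^-3 mol
n(H2SO4) consumed by analyte = 0.02513 − 3.844 × 10^-3 = 0.02128 mol
n(ZnO) = 0.02128 mol (1:1 ratio)
mass of ZnO = 0.02128 × 81.38 = 1.732 g
% ZnO = 1.732 / 2.891 × 100 = 59.91 %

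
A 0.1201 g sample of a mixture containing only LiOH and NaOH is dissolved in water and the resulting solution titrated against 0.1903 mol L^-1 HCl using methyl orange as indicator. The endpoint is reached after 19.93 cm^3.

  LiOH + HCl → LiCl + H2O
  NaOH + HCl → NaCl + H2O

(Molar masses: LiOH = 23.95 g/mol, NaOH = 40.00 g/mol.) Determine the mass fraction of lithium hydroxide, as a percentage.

n(HCl) = 0.01993 × 0.1903 = 3.793 × 10^-3 mol
Let x = n(LiOH), y = n(NaOH).
Titrant: 1x + 1y = 3.793 × 10^-3;  mass: 23.95x + 40.00y = 0.1201
Solving, x = 1.969 × 10^-3 mol, y = 1.823 × 10^-3 mol
mass of LiOH = 1.969 × 10^-3 × 23.95 = 0.04716 g
% LiOH = 0.04716 / 0.1201 × 100 = 39.27 %

39.27 %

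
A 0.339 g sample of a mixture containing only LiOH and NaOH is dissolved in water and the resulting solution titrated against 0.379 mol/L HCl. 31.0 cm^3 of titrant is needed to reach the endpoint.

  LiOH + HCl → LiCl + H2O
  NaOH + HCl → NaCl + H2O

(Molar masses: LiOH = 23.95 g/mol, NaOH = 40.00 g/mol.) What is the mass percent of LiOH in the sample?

57.6 %

n(HCl) = 0.0310 × 0.379 = 0.0117 mol
Let x = n(LiOH), y = n(NaOH).
Titrant: 1x + 1y = 0.0117;  mass: 23.95x + 40.00y = 0.339
Solving, x = 8.16 × 10^-3 mol, y = 3.59 × 10^-3 mol
mass of LiOH = 8.16 × 10^-3 × 23.95 = 0.195 g
% LiOH = 0.195 / 0.339 × 100 = 57.6 %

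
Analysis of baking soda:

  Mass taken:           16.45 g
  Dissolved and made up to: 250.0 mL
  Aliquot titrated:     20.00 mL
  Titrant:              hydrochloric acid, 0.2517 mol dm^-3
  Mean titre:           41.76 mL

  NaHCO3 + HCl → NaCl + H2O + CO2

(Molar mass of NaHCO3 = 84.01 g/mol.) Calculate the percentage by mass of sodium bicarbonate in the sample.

67.10 %

n(HCl) per titration = 0.04176 × 0.2517 = 0.01051 mol
n(NaHCO3) in each aliquot = 0.01051 mol (1:1 ratio)
n(NaHCO3) in the whole flask = 0.01051 × 250.0/20.00 = 0.1314 mol
mass of NaHCO3 = 0.1314 × 84.01 = 11.04 g
% NaHCO3 = 11.04 / 16.45 × 100 = 67.10 %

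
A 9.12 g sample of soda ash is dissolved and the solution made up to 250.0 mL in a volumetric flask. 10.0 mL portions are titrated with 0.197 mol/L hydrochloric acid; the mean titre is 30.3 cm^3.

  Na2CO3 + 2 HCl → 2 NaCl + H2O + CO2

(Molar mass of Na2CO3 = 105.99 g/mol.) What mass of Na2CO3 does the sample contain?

7.91 g

n(HCl) per titration = 0.0303 × 0.197 = 5.97 × 10^-3 mol
From the 1:2 ratio, n(Na2CO3) in each aliquot = 1/2 × 5.97 × 10^-3 = 2.98 × 10^-3 mol
n(Na2CO3) in the whole flask = 2.98 × 10^-3 × 250.0/10.0 = 0.0746 mol
mass of Na2CO3 = 0.0746 × 105.99 = 7.91 g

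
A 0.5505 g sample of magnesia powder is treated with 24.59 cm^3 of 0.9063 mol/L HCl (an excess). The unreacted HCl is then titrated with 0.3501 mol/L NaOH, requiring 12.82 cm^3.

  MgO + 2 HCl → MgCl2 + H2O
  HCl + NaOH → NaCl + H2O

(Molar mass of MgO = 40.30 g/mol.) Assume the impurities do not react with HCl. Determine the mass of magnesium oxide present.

n(HCl) added = 0.02459 × 0.9063 = 0.02229 mol
n(NaOH) used in back-titration = 0.01282 × 0.3501 = 4.488 × 10^-3 mol
n(HCl) left over = 4.488 × 10^-3 mol (1:1 ratio)
n(HCl) consumed by analyte = 0.02229 − 4.488 × 10^-3 = 0.01780 mol
From the 1:2 ratio, n(MgO) = 1/2 × 0.01780 = 8.899 × 10^-3 mol
mass of MgO = 8.899 × 10^-3 × 40.30 = 0.3586 g

0.3586 g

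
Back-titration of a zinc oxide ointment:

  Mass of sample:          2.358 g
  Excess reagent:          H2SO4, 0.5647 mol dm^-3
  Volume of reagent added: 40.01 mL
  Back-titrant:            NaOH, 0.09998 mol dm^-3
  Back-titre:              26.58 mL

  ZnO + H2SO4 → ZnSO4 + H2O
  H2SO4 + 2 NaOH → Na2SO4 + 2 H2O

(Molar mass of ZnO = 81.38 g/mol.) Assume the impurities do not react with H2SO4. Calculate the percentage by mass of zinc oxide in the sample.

73.39 %

n(H2SO4) added = 0.04001 × 0.5647 = 0.02259 mol
n(NaOH) used in back-titration = 0.02658 × 0.09998 = 2.657 × 10^-3 mol
From the 1:2 ratio, n(H2SO4) left over = 1/2 × 2.657 × 10^-3 = 1.329 × 10^-3 mol
n(H2SO4) consumed by analyte = 0.02259 − 1.329 × 10^-3 = 0.02126 mol
n(ZnO) = 0.02126 mol (1:1 ratio)
mass of ZnO = 0.02126 × 81.38 = 1.731 g
% ZnO = 1.731 / 2.358 × 100 = 73.39 %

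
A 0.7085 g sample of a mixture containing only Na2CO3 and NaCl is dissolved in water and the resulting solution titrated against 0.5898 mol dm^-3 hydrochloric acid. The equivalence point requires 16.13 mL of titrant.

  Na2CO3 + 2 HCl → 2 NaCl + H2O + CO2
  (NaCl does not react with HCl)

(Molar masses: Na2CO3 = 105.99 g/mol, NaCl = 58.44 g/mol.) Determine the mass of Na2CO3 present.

n(HCl) = 0.01613 × 0.5898 = 9.513 × 10^-3 mol
Let x = n(Na2CO3), y = n(NaCl).
Titrant: 2x = 9.513 × 10^-3;  mass: 105.99x + 58.44y = 0.7085
Solving, x = 4.757 × 10^-3 mol, y = 3.496 × 10^-3 mol
mass of Na2CO3 = 4.757 × 10^-3 × 105.99 = 0.5042 g

0.5042 g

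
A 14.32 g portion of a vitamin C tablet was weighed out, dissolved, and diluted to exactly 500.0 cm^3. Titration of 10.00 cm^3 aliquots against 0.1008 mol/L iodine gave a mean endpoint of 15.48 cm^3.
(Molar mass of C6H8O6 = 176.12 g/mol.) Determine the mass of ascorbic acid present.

13.74 g

C6H8O6 + I2 → C6H6O6 + 2 HI
n(I2) per titration = 0.01548 × 0.1008 = 1.560 × 10^-3 mol
n(C6H8O6) in each aliquot = 1.560 × 10^-3 mol (1:1 ratio)
n(C6H8O6) in the whole flask = 1.560 × 10^-3 × 500.0/10.00 = 0.07802 mol
mass of C6H8O6 = 0.07802 × 176.12 = 13.74 g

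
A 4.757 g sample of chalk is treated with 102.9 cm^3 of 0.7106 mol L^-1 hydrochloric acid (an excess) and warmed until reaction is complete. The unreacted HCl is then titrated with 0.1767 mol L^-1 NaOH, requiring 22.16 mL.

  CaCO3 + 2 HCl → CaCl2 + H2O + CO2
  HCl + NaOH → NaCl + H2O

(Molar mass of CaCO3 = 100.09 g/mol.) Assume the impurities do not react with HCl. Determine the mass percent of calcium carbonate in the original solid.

n(HCl) added = 0.1029 × 0.7106 = 0.07312 mol
n(NaOH) used in back-titration = 0.02216 × 0.1767 = 3.916 × 10^-3 mol
n(HCl) left over = 3.916 × 10^-3 mol (1:1 ratio)
n(HCl) consumed by analyte = 0.07312 − 3.916 × 10^-3 = 0.06921 mol
From the 1:2 ratio, n(CaCO3) = 1/2 × 0.06921 = 0.03460 mol
mass of CaCO3 = 0.03460 × 100.09 = 3.463 g
% CaCO3 = 3.463 / 4.757 × 100 = 72.81 %

72.81 %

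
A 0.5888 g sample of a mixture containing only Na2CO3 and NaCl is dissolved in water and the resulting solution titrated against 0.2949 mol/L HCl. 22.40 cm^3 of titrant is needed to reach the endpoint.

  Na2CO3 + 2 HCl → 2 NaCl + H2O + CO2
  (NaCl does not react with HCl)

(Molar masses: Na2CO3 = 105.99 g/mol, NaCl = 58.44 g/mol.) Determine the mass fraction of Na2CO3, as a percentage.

59.46 %

n(HCl) = 0.02240 × 0.2949 = 6.606 × 10^-3 mol
Let x = n(Na2CO3), y = n(NaCl).
Titrant: 2x = 6.606 × 10^-3;  mass: 105.99x + 58.44y = 0.5888
Solving, x = 3.303 × 10^-3 mol, y = 4.085 × 10^-3 mol
mass of Na2CO3 = 3.303 × 10^-3 × 105.99 = 0.3501 g
% Na2CO3 = 0.3501 / 0.5888 × 100 = 59.46 %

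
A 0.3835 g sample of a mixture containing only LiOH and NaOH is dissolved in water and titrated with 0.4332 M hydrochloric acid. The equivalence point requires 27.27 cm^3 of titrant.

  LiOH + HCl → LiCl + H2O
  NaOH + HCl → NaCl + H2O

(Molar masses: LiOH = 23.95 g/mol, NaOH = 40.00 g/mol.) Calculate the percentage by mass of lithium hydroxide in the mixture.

34.64 %

n(HCl) = 0.02727 × 0.4332 = 0.01181 mol
Let x = n(LiOH), y = n(NaOH).
Titrant: 1x + 1y = 0.01181;  mass: 23.95x + 40.00y = 0.3835
Solving, x = 5.547 × 10^-3 mol, y = 6.266 × 10^-3 mol
mass of LiOH = 5.547 × 10^-3 × 23.95 = 0.1329 g
% LiOH = 0.1329 / 0.3835 × 100 = 34.64 %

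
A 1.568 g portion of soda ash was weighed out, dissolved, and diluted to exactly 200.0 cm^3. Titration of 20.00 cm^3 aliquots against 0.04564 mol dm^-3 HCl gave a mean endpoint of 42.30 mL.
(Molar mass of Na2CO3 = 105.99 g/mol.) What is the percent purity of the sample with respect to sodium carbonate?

Na2CO3 + 2 HCl → 2 NaCl + H2O + CO2
n(HCl) per titration = 0.04230 × 0.04564 = 1.931 × 10^-3 mol
From the 1:2 ratio, n(Na2CO3) in each aliquot = 1/2 × 1.931 × 10^-3 = 9.653 × 10^-4 mol
n(Na2CO3) in the whole flask = 9.653 × 10^-4 × 200.0/20.00 = 9.653 × 10^-3 mol
mass of Na2CO3 = 9.653 × 10^-3 × 105.99 = 1.023 g
% Na2CO3 = 1.023 / 1.568 × 100 = 65.25 %

65.25 %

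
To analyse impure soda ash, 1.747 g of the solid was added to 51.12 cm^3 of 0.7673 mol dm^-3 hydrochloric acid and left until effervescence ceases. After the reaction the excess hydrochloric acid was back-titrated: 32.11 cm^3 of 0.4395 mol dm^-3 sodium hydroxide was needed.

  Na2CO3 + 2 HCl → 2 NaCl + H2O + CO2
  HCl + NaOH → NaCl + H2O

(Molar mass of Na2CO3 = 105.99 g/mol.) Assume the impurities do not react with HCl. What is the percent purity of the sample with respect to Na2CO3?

n(HCl) added = 0.05112 × 0.7673 = 0.03922 mol
n(NaOH) used in back-titration = 0.03211 × 0.4395 = 0.01411 mol
n(HCl) left over = 0.01411 mol (1:1 ratio)
n(HCl) consumed by analyte = 0.03922 − 0.01411 = 0.02511 mol
From the 1:2 ratio, n(Na2CO3) = 1/2 × 0.02511 = 0.01256 mol
mass of Na2CO3 = 0.01256 × 105.99 = 1.331 g
% Na2CO3 = 1.331 / 1.747 × 100 = 76.18 %

76.18 %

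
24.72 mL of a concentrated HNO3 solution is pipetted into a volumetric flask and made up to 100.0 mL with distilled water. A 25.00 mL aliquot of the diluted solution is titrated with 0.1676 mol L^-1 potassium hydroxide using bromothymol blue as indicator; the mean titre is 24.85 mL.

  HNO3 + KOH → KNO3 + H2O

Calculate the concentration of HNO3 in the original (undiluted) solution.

0.6739 mol/L

n(KOH) = 0.02485 × 0.1676 = 4.165 × 10^-3 mol
n(HNO3) in the aliquot = 4.165 × 10^-3 mol (1:1 ratio)
[HNO3]_dilute = 4.165 × 10^-3 / 0.02500 = 0.1666 mol/L
Dilution factor = 100.0 / 24.72 = 4.045
[HNO3]_stock = 0.1666 × 4.045 = 0.6739 mol/L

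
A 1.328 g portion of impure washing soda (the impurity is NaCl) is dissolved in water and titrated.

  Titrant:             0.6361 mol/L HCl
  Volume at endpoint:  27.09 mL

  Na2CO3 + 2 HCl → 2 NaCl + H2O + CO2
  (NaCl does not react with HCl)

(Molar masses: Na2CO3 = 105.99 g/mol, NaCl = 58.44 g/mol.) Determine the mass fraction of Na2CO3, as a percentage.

68.77 %

n(HCl) = 0.02709 × 0.6361 = 0.01723 mol
Let x = n(Na2CO3), y = n(NaCl).
Titrant: 2x = 0.01723;  mass: 105.99x + 58.44y = 1.328
Solving, x = 8.616 × 10^-3 mol, y = 7.098 × 10^-3 mol
mass of Na2CO3 = 8.616 × 10^-3 × 105.99 = 0.9132 g
% Na2CO3 = 0.9132 / 1.328 × 100 = 68.77 %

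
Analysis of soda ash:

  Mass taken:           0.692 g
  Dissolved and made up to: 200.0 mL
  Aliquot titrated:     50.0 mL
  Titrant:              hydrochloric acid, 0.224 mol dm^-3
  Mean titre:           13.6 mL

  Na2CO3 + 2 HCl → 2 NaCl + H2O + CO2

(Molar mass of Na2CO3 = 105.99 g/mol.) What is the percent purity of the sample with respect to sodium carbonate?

93.3 %

n(HCl) per titration = 0.0136 × 0.224 = 3.05 × 10^-3 mol
From the 1:2 ratio, n(Na2CO3) in each aliquot = 1/2 × 3.05 × 10^-3 = 1.52 × 10^-3 mol
n(Na2CO3) in the whole flask = 1.52 × 10^-3 × 200.0/50.0 = 6.09 × 10^-3 mol
mass of Na2CO3 = 6.09 × 10^-3 × 105.99 = 0.646 g
% Na2CO3 = 0.646 / 0.692 × 100 = 93.3 %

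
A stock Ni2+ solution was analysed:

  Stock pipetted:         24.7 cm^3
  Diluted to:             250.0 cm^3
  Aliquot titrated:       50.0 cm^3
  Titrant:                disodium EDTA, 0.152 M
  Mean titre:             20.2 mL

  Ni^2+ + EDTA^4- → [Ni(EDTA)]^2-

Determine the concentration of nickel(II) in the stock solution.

n(EDTA) = 0.0202 × 0.152 = 3.07 × 10^-3 mol
n(Ni2+) in the aliquot = 3.07 × 10^-3 mol (1:1 ratio)
[Ni2+]_dilute = 3.07 × 10^-3 / 0.0500 = 0.0614 mol/L
Dilution factor = 250.0 / 24.7 = 10.12
[Ni2+]_stock = 0.0614 × 10.12 = 0.622 mol/L

0.622 M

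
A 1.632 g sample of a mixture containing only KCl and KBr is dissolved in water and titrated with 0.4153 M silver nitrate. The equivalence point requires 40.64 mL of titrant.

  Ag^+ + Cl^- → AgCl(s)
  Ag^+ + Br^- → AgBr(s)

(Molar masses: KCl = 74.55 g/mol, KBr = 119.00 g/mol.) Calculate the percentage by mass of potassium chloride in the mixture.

n(AgNO3) = 0.04064 × 0.4153 = 0.01688 mol
Let x = n(KCl), y = n(KBr).
Titrant: 1x + 1y = 0.01688;  mass: 74.55x + 119.00y = 1.632
Solving, x = 8.469 × 10^-3 mol, y = 8.409 × 10^-3 mol
mass of KCl = 8.469 × 10^-3 × 74.55 = 0.6314 g
% KCl = 0.6314 / 1.632 × 100 = 38.69 %

38.69 %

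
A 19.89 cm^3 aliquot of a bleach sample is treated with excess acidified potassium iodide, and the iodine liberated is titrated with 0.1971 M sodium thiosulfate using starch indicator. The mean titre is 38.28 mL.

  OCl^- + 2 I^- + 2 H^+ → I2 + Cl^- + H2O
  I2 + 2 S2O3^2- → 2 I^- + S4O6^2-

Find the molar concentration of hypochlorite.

0.1897 M

n(S2O3^2-) = 0.03828 × 0.1971 = 7.545 × 10^-3 mol
n(I2) = n(S2O3^2-)/2 = 3.772 × 10^-3 mol
n(OCl^-) in the aliquot = 3.772 × 10^-3 mol (1:1 ratio)
[OCl^-] = 3.772 × 10^-3 / 0.01989 = 0.1897 mol/L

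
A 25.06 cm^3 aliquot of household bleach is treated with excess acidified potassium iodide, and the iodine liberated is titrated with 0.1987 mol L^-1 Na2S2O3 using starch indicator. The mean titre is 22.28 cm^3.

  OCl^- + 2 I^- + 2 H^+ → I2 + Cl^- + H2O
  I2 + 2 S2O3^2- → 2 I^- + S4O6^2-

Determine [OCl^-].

n(S2O3^2-) = 0.02228 × 0.1987 = 4.427 × 10^-3 mol
n(I2) = n(S2O3^2-)/2 = 2.214 × 10^-3 mol
n(OCl^-) in the aliquot = 2.214 × 10^-3 mol (1:1 ratio)
[OCl^-] = 2.214 × 10^-3 / 0.02506 = 0.08833 mol/L

0.08833 mol/L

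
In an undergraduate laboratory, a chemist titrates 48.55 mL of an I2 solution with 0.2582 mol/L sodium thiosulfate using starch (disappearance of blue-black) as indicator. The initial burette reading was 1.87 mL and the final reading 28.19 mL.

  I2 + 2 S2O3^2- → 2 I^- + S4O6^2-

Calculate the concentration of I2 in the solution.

0.06999 mol/L

n(Na2S2O3) = 0.02632 L × 0.2582 mol/L = 6.796 × 10^-3 mol
From the 1:2 mole ratio, n(I2) = 1/2 × 6.796 × 10^-3 = 3.398 × 10^-3 mol
[I2] = 3.398 × 10^-3 mol / 0.04855 L = 0.06999 mol/L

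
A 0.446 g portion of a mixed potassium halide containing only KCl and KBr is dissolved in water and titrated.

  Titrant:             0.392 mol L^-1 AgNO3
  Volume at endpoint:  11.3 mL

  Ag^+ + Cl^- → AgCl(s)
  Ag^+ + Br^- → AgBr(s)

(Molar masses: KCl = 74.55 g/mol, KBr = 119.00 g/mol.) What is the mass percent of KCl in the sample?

n(AgNO3) = 0.0113 × 0.392 = 4.43 × 10^-3 mol
Let x = n(KCl), y = n(KBr).
Titrant: 1x + 1y = 4.43 × 10^-3;  mass: 74.55x + 119.00y = 0.446
Solving, x = 1.83 × 10^-3 mol, y = 2.60 × 10^-3 mol
mass of KCl = 1.83 × 10^-3 × 74.55 = 0.136 g
% KCl = 0.136 / 0.446 × 100 = 30.5 %

30.5 %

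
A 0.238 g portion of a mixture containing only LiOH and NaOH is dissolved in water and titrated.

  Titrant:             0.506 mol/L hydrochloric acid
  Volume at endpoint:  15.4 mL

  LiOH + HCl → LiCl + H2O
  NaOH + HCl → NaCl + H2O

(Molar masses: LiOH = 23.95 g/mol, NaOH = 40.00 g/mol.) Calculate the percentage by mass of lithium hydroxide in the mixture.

46.2 %

n(HCl) = 0.0154 × 0.506 = 7.79 × 10^-3 mol
Let x = n(LiOH), y = n(NaOH).
Titrant: 1x + 1y = 7.79 × 10^-3;  mass: 23.95x + 40.00y = 0.238
Solving, x = 4.59 × 10^-3 mol, y = 3.20 × 10^-3 mol
mass of LiOH = 4.59 × 10^-3 × 23.95 = 0.110 g
% LiOH = 0.110 / 0.238 × 100 = 46.2 %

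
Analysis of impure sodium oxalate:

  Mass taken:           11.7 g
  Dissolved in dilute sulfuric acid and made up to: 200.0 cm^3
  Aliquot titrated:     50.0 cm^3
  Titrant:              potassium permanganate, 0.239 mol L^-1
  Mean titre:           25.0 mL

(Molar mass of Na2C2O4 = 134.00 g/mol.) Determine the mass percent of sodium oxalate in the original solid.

68.4 %

2 MnO4^- + 5 C2O4^2- + 16 H^+ → 2 Mn^2+ + 10 CO2 + 8 H2O
n(KMnO4) per titration = 0.0250 × 0.239 = 5.97 × 10^-3 mol
From the 5:2 ratio, n(Na2C2O4) in each aliquot = 5/2 × 5.97 × 10^-3 = 0.0149 mol
n(Na2C2O4) in the whole flask = 0.0149 × 200.0/50.0 = 0.0597 mol
mass of Na2C2O4 = 0.0597 × 134.00 = 8.01 g
% Na2C2O4 = 8.01 / 11.7 × 100 = 68.4 %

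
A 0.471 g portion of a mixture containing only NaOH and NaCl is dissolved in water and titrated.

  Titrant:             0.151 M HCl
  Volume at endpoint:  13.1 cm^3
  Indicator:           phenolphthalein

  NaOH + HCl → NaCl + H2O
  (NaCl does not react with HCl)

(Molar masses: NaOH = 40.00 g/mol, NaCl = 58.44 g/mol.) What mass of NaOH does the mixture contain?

n(HCl) = 0.0131 × 0.151 = 1.98 × 10^-3 mol
Let x = n(NaOH), y = n(NaCl).
Titrant: 1x = 1.98 × 10^-3;  mass: 40.00x + 58.44y = 0.471
Solving, x = 1.98 × 10^-3 mol, y = 6.71 × 10^-3 mol
mass of NaOH = 1.98 × 10^-3 × 40.00 = 0.0791 g

0.0791 g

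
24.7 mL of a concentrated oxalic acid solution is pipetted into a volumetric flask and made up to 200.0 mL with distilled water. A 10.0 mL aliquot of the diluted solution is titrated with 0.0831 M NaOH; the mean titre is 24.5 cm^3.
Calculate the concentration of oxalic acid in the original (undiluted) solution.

0.824 M

H2C2O4 + 2 NaOH → Na2C2O4 + 2 H2O
n(NaOH) = 0.0245 × 0.0831 = 2.04 × 10^-3 mol
From the 1:2 ratio, n(H2C2O4) in the aliquot = 1/2 × 2.04 × 10^-3 = 1.02 × 10^-3 mol
[H2C2O4]_dilute = 1.02 × 10^-3 / 0.0100 = 0.102 mol/L
Dilution factor = 200.0 / 24.7 = 8.097
[H2C2O4]_stock = 0.102 × 8.097 = 0.824 mol/L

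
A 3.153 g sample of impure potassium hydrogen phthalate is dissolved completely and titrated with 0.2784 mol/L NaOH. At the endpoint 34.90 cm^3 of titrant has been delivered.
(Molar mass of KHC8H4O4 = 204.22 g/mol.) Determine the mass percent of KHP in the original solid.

KHC8H4O4 + NaOH → KNaC8H4O4 + H2O
n(NaOH) = 0.03490 L × 0.2784 mol/L = 9.716 × 10^-3 mol
n(KHC8H4O4) = 9.716 × 10^-3 mol (1:1 ratio)
mass of KHC8H4O4 = 9.716 × 10^-3 × 204.22 g/mol = 1.984 g
% KHC8H4O4 = 1.984 / 3.153 × 100 = 62.93 %

62.93 %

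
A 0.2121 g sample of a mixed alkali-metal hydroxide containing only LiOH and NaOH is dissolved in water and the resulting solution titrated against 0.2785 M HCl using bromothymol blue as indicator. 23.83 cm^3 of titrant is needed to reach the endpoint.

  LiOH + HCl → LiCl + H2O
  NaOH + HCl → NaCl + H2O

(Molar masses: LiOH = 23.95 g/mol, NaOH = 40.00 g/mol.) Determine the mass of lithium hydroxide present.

0.07963 g

n(HCl) = 0.02383 × 0.2785 = 6.637 × 10^-3 mol
Let x = n(LiOH), y = n(NaOH).
Titrant: 1x + 1y = 6.637 × 10^-3;  mass: 23.95x + 40.00y = 0.2121
Solving, x = 3.325 × 10^-3 mol, y = 3.312 × 10^-3 mol
mass of LiOH = 3.325 × 10^-3 × 23.95 = 0.07963 g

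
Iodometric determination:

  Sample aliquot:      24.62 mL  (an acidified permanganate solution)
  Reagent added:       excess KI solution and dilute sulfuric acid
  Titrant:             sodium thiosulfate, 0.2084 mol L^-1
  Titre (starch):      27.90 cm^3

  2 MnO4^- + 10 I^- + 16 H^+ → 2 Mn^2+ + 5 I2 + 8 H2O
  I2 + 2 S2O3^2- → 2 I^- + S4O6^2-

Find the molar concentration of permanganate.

n(S2O3^2-) = 0.02790 × 0.2084 = 5.814 × 10^-3 mol
n(I2) = n(S2O3^2-)/2 = 2.907 × 10^-3 mol
From the 2:5 ratio, n(MnO4^-) in the aliquot = 2/5 × 2.907 × 10^-3 = 1.163 × 10^-3 mol
[MnO4^-] = 1.163 × 10^-3 / 0.02462 = 0.04723 mol/L

0.04723 mol/L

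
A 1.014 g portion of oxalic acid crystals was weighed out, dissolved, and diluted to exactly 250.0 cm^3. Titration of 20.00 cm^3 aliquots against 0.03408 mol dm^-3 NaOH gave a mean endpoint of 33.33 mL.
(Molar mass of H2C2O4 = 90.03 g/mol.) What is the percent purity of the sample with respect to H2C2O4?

63.03 %

H2C2O4 + 2 NaOH → Na2C2O4 + 2 H2O
n(NaOH) per titration = 0.03333 × 0.03408 = 1.136 × 10^-3 mol
From the 1:2 ratio, n(H2C2O4) in each aliquot = 1/2 × 1.136 × 10^-3 = 5.679 × 10^-4 mol
n(H2C2O4) in the whole flask = 5.679 × 10^-4 × 250.0/20.00 = 7.099 × 10^-3 mol
mass of H2C2O4 = 7.099 × 10^-3 × 90.03 = 0.6391 g
% H2C2O4 = 0.6391 / 1.014 × 100 = 63.03 %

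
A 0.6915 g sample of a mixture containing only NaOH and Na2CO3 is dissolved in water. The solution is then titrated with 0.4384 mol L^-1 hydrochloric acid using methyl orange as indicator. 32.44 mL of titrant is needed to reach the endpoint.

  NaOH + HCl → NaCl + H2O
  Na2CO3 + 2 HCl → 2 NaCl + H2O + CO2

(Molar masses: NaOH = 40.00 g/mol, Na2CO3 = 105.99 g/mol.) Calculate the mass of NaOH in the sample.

n(HCl) = 0.03244 × 0.4384 = 0.01422 mol
Let x = n(NaOH), y = n(Na2CO3).
Titrant: 1x + 2y = 0.01422;  mass: 40.00x + 105.99y = 0.6915
Solving, x = 4.785 × 10^-3 mol, y = 4.718 × 10^-3 mol
mass of NaOH = 4.785 × 10^-3 × 40.00 = 0.1914 g

0.1914 g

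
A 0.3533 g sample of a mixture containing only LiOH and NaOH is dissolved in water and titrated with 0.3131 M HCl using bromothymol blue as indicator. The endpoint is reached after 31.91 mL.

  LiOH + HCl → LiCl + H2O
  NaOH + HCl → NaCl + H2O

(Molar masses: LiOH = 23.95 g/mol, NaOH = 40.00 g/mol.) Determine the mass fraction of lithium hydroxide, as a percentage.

19.57 %

n(HCl) = 0.03191 × 0.3131 = 9.991 × 10^-3 mol
Let x = n(LiOH), y = n(NaOH).
Titrant: 1x + 1y = 9.991 × 10^-3;  mass: 23.95x + 40.00y = 0.3533
Solving, x = 2.887 × 10^-3 mol, y = 7.104 × 10^-3 mol
mass of LiOH = 2.887 × 10^-3 × 23.95 = 0.06915 g
% LiOH = 0.06915 / 0.3533 × 100 = 19.57 %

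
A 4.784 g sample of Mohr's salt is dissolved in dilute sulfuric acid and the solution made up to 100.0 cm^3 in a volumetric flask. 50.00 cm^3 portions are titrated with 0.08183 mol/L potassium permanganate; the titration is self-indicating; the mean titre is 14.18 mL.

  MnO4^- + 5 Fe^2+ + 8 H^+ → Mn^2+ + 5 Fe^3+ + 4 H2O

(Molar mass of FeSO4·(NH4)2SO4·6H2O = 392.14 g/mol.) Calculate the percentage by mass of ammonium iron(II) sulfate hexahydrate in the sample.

n(KMnO4) per titration = 0.01418 × 0.08183 = 1.160 × 10^-3 mol
From the 5:1 ratio, n(FeSO4·(NH4)2SO4·6H2O) in each aliquot = 5/1 × 1.160 × 10^-3 = 5.802 × 10^-3 mol
n(FeSO4·(NH4)2SO4·6H2O) in the whole flask = 5.802 × 10^-3 × 100.0/50.00 = 0.01160 mol
mass of FeSO4·(NH4)2SO4·6H2O = 0.01160 × 392.14 = 4.550 g
% FeSO4·(NH4)2SO4·6H2O = 4.550 / 4.784 × 100 = 95.11 %

95.11 %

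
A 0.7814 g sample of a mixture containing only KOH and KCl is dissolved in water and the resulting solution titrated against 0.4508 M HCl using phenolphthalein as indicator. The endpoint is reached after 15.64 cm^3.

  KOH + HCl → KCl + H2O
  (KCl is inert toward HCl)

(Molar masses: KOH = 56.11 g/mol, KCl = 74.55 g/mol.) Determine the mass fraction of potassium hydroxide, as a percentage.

n(HCl) = 0.01564 × 0.4508 = 7.051 × 10^-3 mol
Let x = n(KOH), y = n(KCl).
Titrant: 1x = 7.051 × 10^-3;  mass: 56.11x + 74.55y = 0.7814
Solving, x = 7.051 × 10^-3 mol, y = 5.175 × 10^-3 mol
mass of KOH = 7.051 × 10^-3 × 56.11 = 0.3956 g
% KOH = 0.3956 / 0.7814 × 100 = 50.63 %

50.63 %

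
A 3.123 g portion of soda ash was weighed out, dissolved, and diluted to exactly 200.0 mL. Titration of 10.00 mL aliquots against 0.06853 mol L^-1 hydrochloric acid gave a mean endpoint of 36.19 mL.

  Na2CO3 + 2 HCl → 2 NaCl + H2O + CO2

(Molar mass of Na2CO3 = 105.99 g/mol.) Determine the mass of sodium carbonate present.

2.629 g

n(HCl) per titration = 0.03619 × 0.06853 = 2.480 × 10^-3 mol
From the 1:2 ratio, n(Na2CO3) in each aliquot = 1/2 × 2.480 × 10^-3 = 1.240 × 10^-3 mol
n(Na2CO3) in the whole flask = 1.240 × 10^-3 × 200.0/10.00 = 0.02480 mol
mass of Na2CO3 = 0.02480 × 105.99 = 2.629 g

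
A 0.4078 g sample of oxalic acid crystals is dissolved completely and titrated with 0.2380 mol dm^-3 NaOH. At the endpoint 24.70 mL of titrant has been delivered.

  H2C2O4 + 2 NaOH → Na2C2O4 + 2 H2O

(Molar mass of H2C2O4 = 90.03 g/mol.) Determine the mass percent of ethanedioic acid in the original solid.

64.89 %

n(NaOH) = 0.02470 L × 0.2380 mol/L = 5.879 × 10^-3 mol
From the 1:2 ratio, n(H2C2O4) = 1/2 × 5.879 × 10^-3 = 2.939 × 10^-3 mol
mass of H2C2O4 = 2.939 × 10^-3 × 90.03 g/mol = 0.2646 g
% H2C2O4 = 0.2646 / 0.4078 × 100 = 64.89 %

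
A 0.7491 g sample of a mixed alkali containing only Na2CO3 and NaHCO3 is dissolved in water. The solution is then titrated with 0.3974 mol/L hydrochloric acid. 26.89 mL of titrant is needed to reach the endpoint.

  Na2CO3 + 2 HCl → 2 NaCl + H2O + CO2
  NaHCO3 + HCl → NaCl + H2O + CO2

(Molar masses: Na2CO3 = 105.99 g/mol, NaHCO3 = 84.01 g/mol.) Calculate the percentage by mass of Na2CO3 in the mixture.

n(HCl) = 0.02689 × 0.3974 = 0.01069 mol
Let x = n(Na2CO3), y = n(NaHCO3).
Titrant: 2x + 1y = 0.01069;  mass: 105.99x + 84.01y = 0.7491
Solving, x = 2.396 × 10^-3 mol, y = 5.894 × 10^-3 mol
mass of Na2CO3 = 2.396 × 10^-3 × 105.99 = 0.2540 g
% Na2CO3 = 0.2540 / 0.7491 × 100 = 33.90 %

33.90 %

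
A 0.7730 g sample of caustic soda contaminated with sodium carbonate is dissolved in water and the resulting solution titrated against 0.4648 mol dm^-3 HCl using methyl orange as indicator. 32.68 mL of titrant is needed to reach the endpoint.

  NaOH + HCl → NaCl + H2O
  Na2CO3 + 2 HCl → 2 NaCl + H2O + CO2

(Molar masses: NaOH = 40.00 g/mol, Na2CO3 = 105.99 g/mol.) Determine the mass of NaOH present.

0.09843 g

n(HCl) = 0.03268 × 0.4648 = 0.01519 mol
Let x = n(NaOH), y = n(Na2CO3).
Titrant: 1x + 2y = 0.01519;  mass: 40.00x + 105.99y = 0.7730
Solving, x = 2.461 × 10^-3 mol, y = 6.365 × 10^-3 mol
mass of NaOH = 2.461 × 10^-3 × 40.00 = 0.09843 g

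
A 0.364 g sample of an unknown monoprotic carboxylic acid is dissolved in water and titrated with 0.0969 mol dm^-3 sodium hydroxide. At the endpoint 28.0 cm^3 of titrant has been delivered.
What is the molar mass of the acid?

134 g/mol

n(NaOH) = 0.0280 L × 0.0969 mol/L = 2.71 × 10^-3 mol
n(HA) = 2.71 × 10^-3 mol (1:1 ratio)
M = m / n = 0.364 g / 2.71 × 10^-3 mol = 134 g/mol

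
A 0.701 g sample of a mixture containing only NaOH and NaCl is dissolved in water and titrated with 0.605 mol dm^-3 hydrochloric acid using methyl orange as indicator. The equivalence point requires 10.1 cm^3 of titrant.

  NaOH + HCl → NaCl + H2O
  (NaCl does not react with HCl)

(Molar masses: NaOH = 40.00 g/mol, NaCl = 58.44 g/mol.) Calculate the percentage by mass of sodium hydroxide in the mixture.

n(HCl) = 0.0101 × 0.605 = 6.11 × 10^-3 mol
Let x = n(NaOH), y = n(NaCl).
Titrant: 1x = 6.11 × 10^-3;  mass: 40.00x + 58.44y = 0.701
Solving, x = 6.11 × 10^-3 mol, y = 7.81 × 10^-3 mol
mass of NaOH = 6.11 × 10^-3 × 40.00 = 0.244 g
% NaOH = 0.244 / 0.701 × 100 = 34.9 %

34.9 %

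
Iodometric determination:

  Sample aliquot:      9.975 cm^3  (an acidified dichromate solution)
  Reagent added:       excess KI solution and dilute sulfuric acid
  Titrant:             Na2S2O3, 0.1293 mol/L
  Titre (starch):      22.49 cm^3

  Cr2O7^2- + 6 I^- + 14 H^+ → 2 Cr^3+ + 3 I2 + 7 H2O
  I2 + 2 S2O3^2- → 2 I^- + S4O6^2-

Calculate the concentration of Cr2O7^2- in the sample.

n(S2O3^2-) = 0.02249 × 0.1293 = 2.908 × 10^-3 mol
n(I2) = n(S2O3^2-)/2 = 1.454 × 10^-3 mol
From the 1:3 ratio, n(Cr2O7^2-) in the aliquot = 1/3 × 1.454 × 10^-3 = 4.847 × 10^-4 mol
[Cr2O7^2-] = 4.847 × 10^-4 / 0.009975 = 0.04859 mol/L

0.04859 mol/L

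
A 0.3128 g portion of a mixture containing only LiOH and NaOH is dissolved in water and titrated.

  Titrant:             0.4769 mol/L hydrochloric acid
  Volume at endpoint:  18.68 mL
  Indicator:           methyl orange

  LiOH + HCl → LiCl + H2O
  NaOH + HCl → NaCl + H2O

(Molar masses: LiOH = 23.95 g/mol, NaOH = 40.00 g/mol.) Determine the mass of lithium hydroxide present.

n(HCl) = 0.01868 × 0.4769 = 8.908 × 10^-3 mol
Let x = n(LiOH), y = n(NaOH).
Titrant: 1x + 1y = 8.908 × 10^-3;  mass: 23.95x + 40.00y = 0.3128
Solving, x = 2.713 × 10^-3 mol, y = 6.196 × 10^-3 mol
mass of LiOH = 2.713 × 10^-3 × 23.95 = 0.06497 g

0.06497 g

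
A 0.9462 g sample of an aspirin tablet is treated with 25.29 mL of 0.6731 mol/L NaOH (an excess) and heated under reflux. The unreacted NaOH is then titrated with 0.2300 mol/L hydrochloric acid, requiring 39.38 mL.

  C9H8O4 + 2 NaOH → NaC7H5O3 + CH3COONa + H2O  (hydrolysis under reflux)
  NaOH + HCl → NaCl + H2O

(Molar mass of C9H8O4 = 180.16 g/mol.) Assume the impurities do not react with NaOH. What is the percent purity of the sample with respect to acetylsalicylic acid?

75.83 %

n(NaOH) added = 0.02529 × 0.6731 = 0.01702 mol
n(HCl) used in back-titration = 0.03938 × 0.2300 = 9.057 × 10^-3 mol
n(NaOH) left over = 9.057 × 10^-3 mol (1:1 ratio)
n(NaOH) consumed by analyte = 0.01702 − 9.057 × 10^-3 = 7.965 × 10^-3 mol
From the 1:2 ratio, n(C9H8O4) = 1/2 × 7.965 × 10^-3 = 3.983 × 10^-3 mol
mass of C9H8O4 = 3.983 × 10^-3 × 180.16 = 0.7175 g
% C9H8O4 = 0.7175 / 0.9462 × 100 = 75.83 %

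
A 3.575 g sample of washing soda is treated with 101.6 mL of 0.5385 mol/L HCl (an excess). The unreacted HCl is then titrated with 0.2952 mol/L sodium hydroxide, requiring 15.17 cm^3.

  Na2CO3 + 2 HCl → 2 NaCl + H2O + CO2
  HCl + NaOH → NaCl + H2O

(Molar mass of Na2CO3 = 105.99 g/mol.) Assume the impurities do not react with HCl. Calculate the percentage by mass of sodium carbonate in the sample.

n(HCl) added = 0.1016 × 0.5385 = 0.05471 mol
n(NaOH) used in back-titration = 0.01517 × 0.2952 = 4.478 × 10^-3 mol
n(HCl) left over = 4.478 × 10^-3 mol (1:1 ratio)
n(HCl) consumed by analyte = 0.05471 − 4.478 × 10^-3 = 0.05023 mol
From the 1:2 ratio, n(Na2CO3) = 1/2 × 0.05023 = 0.02512 mol
mass of Na2CO3 = 0.02512 × 105.99 = 2.662 g
% Na2CO3 = 2.662 / 3.575 × 100 = 74.46 %

74.46 %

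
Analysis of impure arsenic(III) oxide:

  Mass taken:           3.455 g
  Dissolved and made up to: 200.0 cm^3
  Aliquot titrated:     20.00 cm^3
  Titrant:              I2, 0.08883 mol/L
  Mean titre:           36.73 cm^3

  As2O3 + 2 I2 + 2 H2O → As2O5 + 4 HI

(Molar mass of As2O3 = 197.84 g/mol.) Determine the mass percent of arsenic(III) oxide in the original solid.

93.42 %

n(I2) per titration = 0.03673 × 0.08883 = 3.263 × 10^-3 mol
From the 1:2 ratio, n(As2O3) in each aliquot = 1/2 × 3.263 × 10^-3 = 1.631 × 10^-3 mol
n(As2O3) in the whole flask = 1.631 × 10^-3 × 200.0/20.00 = 0.01631 mol
mass of As2O3 = 0.01631 × 197.84 = 3.227 g
% As2O3 = 3.227 / 3.455 × 100 = 93.42 %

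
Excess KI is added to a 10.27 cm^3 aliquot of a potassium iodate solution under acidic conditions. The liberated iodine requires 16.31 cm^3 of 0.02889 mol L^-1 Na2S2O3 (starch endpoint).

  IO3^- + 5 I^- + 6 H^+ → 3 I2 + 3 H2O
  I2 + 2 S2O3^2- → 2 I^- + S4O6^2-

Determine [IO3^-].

n(S2O3^2-) = 0.01631 × 0.02889 = 4.712 × 10^-4 mol
n(I2) = n(S2O3^2-)/2 = 2.356 × 10^-4 mol
From the 1:3 ratio, n(IO3^-) in the aliquot = 1/3 × 2.356 × 10^-4 = 7.853 × 10^-5 mol
[IO3^-] = 7.853 × 10^-5 / 0.01027 = 0.007647 mol/L

0.007647 mol/L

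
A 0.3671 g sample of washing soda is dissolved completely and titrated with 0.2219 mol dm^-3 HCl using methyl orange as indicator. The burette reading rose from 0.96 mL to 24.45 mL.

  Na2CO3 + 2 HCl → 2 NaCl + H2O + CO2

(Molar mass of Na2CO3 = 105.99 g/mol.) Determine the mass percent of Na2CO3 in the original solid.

75.25 %

n(HCl) = 0.02349 L × 0.2219 mol/L = 5.212 × 10^-3 mol
From the 1:2 ratio, n(Na2CO3) = 1/2 × 5.212 × 10^-3 = 2.606 × 10^-3 mol
mass of Na2CO3 = 2.606 × 10^-3 × 105.99 g/mol = 0.2762 g
% Na2CO3 = 0.2762 / 0.3671 × 100 = 75.25 %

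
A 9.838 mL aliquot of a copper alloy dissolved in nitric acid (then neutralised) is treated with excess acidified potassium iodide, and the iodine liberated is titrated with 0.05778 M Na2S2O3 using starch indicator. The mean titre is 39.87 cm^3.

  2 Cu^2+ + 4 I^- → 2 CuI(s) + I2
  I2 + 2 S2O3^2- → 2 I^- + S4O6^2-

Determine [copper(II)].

0.2342 M

n(S2O3^2-) = 0.03987 × 0.05778 = 2.304 × 10^-3 mol
n(I2) = n(S2O3^2-)/2 = 1.152 × 10^-3 mol
From the 2:1 ratio, n(Cu2+) in the aliquot = 2/1 × 1.152 × 10^-3 = 2.304 × 10^-3 mol
[Cu2+] = 2.304 × 10^-3 / 0.009838 = 0.2342 mol/L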